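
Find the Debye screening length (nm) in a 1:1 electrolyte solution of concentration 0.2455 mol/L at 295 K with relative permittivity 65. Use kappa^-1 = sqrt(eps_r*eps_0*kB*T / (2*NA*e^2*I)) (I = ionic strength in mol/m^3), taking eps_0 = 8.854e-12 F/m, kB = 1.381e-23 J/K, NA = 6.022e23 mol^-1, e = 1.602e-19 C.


Ionic strength I = 0.2455 * 1^2 * 1000 = 245.5 mol/m^3
kappa^-1 = sqrt(65 * 8.854e-12 * 1.381e-23 * 295 / (2 * 6.022e23 * (1.602e-19)^2 * 245.5))
kappa^-1 = 0.556 nm

0.556


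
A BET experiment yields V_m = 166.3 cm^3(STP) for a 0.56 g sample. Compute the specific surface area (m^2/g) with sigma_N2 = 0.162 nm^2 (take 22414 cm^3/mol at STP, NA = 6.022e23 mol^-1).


Number of moles in monolayer = V_m / 22414 = 166.3 / 22414 = 0.00741947
Number of molecules = moles * NA = 0.00741947 * 6.022e23
SA = molecules * sigma / mass
SA = (166.3 / 22414) * 6.022e23 * 0.162e-18 / 0.56
SA = 1292.5 m^2/g

1292.5


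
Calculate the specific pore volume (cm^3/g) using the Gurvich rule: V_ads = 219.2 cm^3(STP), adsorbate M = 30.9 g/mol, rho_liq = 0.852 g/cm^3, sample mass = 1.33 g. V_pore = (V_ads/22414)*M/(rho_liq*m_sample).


Moles adsorbed n = V_ads / 22414 = 219.2 / 22414 = 9.779602e-03 mol
Liquid volume V_liq = n * M / rho_liq = 9.779602e-03 * 30.9 / 0.852 = 0.35468 cm^3
Specific pore volume V_pore = V_liq / m_sample = 0.35468 / 1.33
V_pore = 0.2667 cm^3/g

0.2667


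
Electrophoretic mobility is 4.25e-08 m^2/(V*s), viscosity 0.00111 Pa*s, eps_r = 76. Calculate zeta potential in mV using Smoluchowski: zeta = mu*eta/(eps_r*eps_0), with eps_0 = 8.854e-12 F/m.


Smoluchowski equation: zeta = mu * eta / (eps_r * eps_0)
zeta = 4.25e-08 * 0.00111 / (76 * 8.854e-12)
zeta = 0.070107 V = 70.11 mV

70.11


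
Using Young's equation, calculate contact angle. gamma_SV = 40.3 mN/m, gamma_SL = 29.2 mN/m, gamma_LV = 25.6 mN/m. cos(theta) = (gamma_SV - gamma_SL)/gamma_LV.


cos(theta) = (gamma_SV - gamma_SL) / gamma_LV
cos(theta) = (40.3 - 29.2) / 25.6
cos(theta) = 0.433594
theta = arccos(0.433594) = 64.3 degrees

64.3


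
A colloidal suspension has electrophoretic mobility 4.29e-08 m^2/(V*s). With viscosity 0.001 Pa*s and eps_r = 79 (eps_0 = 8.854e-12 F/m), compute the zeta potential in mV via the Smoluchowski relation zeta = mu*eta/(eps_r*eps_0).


Smoluchowski equation: zeta = mu * eta / (eps_r * eps_0)
zeta = 4.29e-08 * 0.001 / (79 * 8.854e-12)
zeta = 0.061333 V = 61.33 mV

61.33


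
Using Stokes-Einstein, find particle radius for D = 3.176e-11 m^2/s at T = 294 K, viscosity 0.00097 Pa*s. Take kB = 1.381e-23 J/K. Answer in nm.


Stokes-Einstein: R = kB*T / (6*pi*eta*D)
R = 1.381e-23 * 294 / (6 * pi * 0.00097 * 3.176e-11)
R = 6.99178e-09 m = 6.99 nm

6.99


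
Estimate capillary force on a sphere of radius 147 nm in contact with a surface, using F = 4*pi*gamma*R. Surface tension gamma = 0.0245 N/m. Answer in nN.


Convert radius: R = 147 nm = 1.47e-07 m
F = 4 * pi * gamma * R
F = 4 * pi * 0.0245 * 1.47e-07
F = 4.52578e-08 N = 45.2578 nN

45.2578


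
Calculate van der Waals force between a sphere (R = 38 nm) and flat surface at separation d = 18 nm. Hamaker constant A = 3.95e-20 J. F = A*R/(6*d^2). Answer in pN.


Convert to SI: R = 38 nm = 3.8e-08 m, d = 18 nm = 1.8e-08 m
F = A * R / (6 * d^2)
F = 3.95e-20 * 3.8e-08 / (6 * (1.8e-08)^2)
F = 7.72119e-13 N = 0.772 pN

0.772


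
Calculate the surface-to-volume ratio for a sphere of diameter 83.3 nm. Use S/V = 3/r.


Radius r = 83.3/2 = 41.65 nm
S/V = 3 / r = 3 / 41.65
S/V = 0.072 nm^-1

0.072


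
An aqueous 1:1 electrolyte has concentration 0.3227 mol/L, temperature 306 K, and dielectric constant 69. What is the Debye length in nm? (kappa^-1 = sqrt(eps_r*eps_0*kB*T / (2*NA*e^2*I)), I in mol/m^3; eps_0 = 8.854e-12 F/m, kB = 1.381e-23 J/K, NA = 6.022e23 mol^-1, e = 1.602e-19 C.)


Ionic strength I = 0.3227 * 1^2 * 1000 = 322.7 mol/m^3
kappa^-1 = sqrt(69 * 8.854e-12 * 1.381e-23 * 306 / (2 * 6.022e23 * (1.602e-19)^2 * 322.7))
kappa^-1 = 0.509 nm

0.509


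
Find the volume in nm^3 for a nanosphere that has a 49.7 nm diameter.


Radius r = 49.7/2 = 24.85 nm
Volume V = (4/3) * pi * r^3
V = (4/3) * pi * (24.85)^3
V = 64278.8 nm^3

64278.8


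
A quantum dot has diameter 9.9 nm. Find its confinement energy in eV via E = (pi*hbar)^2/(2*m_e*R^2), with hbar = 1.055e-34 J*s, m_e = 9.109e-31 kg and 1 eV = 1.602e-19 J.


Radius R = 9.9/2 = 4.95 nm = 4.95e-09 m
E = (pi * 1.055e-34)^2 / (2 * 9.109e-31 * (4.95e-09)^2)
E(J) = 2.4609e-21
E = E(J) / 1.602e-19 = 0.0154 eV

0.0154


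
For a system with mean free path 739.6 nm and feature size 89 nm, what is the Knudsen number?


Knudsen number Kn = lambda / L
Kn = 739.6 / 89
Kn = 8.3101

8.3101


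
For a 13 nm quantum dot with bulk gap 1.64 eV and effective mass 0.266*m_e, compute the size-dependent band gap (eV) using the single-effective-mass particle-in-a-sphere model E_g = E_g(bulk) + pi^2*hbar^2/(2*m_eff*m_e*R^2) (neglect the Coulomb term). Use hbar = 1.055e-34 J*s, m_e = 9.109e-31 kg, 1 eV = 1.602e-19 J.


Radius R = 13/2 nm = 6.5e-09 m
Confinement energy dE = pi^2 * hbar^2 / (2 * m_eff * m_e * R^2)
dE = pi^2 * (1.055e-34)^2 / (2 * 0.266 * 9.109e-31 * (6.5e-09)^2) J, divided by 1.602e-19 J/eV
dE = 0.0335 eV
Total band gap = E_g(bulk) + dE = 1.64 + 0.0335 = 1.6735 eV

1.6735


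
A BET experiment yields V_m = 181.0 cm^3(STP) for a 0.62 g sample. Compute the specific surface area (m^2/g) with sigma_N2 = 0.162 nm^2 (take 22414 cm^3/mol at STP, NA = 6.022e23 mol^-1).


Number of moles in monolayer = V_m / 22414 = 181.0 / 22414 = 0.00807531
Number of molecules = moles * NA = 0.00807531 * 6.022e23
SA = molecules * sigma / mass
SA = (181.0 / 22414) * 6.022e23 * 0.162e-18 / 0.62
SA = 1270.6 m^2/g

1270.6


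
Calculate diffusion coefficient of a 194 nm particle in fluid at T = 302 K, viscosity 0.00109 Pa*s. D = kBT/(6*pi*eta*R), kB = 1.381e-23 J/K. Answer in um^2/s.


Radius R = 194/2 = 97 nm = 9.7e-08 m
D = kB*T / (6*pi*eta*R)
D = 1.381e-23 * 302 / (6 * pi * 0.00109 * 9.7e-08)
D = 2.09267e-12 m^2/s = 2.093 um^2/s

2.093


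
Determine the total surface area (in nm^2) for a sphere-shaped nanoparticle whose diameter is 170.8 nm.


Radius r = 170.8/2 = 85.4 nm
Surface area SA = 4 * pi * r^2
SA = 4 * pi * (85.4)^2
SA = 91648.55 nm^2

91648.55


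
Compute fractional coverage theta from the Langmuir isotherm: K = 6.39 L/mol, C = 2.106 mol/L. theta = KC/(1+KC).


Langmuir isotherm: theta = K*C / (1 + K*C)
K*C = 6.39 * 2.106 = 13.45734
theta = 13.45734 / (1 + 13.45734) = 13.45734 / 14.45734
theta = 0.9308

0.9308


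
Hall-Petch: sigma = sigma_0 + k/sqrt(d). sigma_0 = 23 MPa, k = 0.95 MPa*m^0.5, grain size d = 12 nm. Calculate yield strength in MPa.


d = 12 nm = 1.2e-08 m
sqrt(d) = 0.0001095445
Hall-Petch contribution = k / sqrt(d) = 0.95 / 0.0001095445 = 8672.3 MPa
sigma = sigma_0 + k/sqrt(d) = 23 + 8672.3 = 8695.3 MPa

8695.3


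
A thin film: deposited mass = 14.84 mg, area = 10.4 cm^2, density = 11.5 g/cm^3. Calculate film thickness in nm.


Convert: m = 14.84 mg = 1.4840e-05 kg, A = 10.4 cm^2 = 1.0400e-03 m^2, rho = 11.5 g/cm^3 = 11500 kg/m^3
t = m / (A * rho)
t = 1.4840e-05 / (1.0400e-03 * 11500)
t = 1.2408e-06 m = 1240.8 nm

1240.8


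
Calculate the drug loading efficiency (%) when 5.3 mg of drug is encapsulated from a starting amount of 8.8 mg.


Drug loading efficiency = (drug loaded / drug initial) * 100
DLE = 5.3 / 8.8 * 100
DLE = 0.6023 * 100
DLE = 60.23%

60.23


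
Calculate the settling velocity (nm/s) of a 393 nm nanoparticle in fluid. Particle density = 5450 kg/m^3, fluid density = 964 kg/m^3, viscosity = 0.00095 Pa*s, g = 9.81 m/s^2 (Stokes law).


Radius R = 393/2 nm = 1.965e-07 m
Density difference = 5450 - 964 = 4486 kg/m^3
v = 2 * R^2 * (rho_p - rho_f) * g / (9 * eta)
v = 2 * (1.965e-07)^2 * 4486 * 9.81 / (9 * 0.00095)
v = 3.97482e-07 m/s = 397.4818 nm/s

397.4818


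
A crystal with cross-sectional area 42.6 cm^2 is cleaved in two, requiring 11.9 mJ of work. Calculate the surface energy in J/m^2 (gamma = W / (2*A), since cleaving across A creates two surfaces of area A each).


Convert: A = 42.6 cm^2 = 0.00426 m^2, W = 11.9 mJ = 0.0119 J
Cleaving exposes two faces of area A, so total new surface = 2*A and gamma = W / (2*A)
gamma = 0.0119 / (2 * 0.00426)
gamma = 1.397 J/m^2

1.397


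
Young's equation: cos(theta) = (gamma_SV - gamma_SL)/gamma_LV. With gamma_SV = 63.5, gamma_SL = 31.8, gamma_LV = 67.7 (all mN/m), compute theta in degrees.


cos(theta) = (gamma_SV - gamma_SL) / gamma_LV
cos(theta) = (63.5 - 31.8) / 67.7
cos(theta) = 0.468242
theta = arccos(0.468242) = 62.08 degrees

62.08


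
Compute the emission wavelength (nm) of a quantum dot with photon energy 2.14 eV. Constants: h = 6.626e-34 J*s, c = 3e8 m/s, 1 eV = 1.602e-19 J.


Convert energy: E = 2.14 eV = 2.14 * 1.602e-19 = 3.42828e-19 J
lambda = h*c / E = 6.626e-34 * 3e8 / 3.42828e-19
lambda = 5.79824e-07 m = 579.8 nm

579.8


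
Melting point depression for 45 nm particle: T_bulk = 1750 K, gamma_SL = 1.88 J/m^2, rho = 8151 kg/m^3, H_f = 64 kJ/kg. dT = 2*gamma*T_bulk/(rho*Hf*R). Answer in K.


Radius R = 45/2 = 22.5 nm = 2.25e-08 m
Convert H_f = 64 kJ/kg = 64000 J/kg
dT = 2 * gamma_SL * T_bulk / (rho * H_f * R)
dT = 2 * 1.88 * 1750 / (8151 * 64000 * 2.25e-08)
dT = 560.6 K

560.6


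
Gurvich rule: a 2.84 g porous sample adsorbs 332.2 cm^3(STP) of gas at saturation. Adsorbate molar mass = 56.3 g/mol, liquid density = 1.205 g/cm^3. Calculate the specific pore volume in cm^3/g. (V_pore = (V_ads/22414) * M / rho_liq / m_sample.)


Moles adsorbed n = V_ads / 22414 = 332.2 / 22414 = 1.482109e-02 mol
Liquid volume V_liq = n * M / rho_liq = 1.482109e-02 * 56.3 / 1.205 = 0.69247 cm^3
Specific pore volume V_pore = V_liq / m_sample = 0.69247 / 2.84
V_pore = 0.2438 cm^3/g

0.2438


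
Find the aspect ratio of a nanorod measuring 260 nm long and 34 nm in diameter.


Aspect ratio AR = length / diameter
AR = 260 / 34
AR = 7.65

7.65


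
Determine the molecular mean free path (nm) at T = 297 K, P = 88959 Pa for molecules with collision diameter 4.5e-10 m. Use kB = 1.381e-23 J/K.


Mean free path: lambda = kB*T / (sqrt(2) * pi * d^2 * P)
lambda = 1.381e-23 * 297 / (sqrt(2) * pi * (4.5e-10)^2 * 88959)
lambda = 5.12472e-08 m
lambda = 51.25 nm

51.25


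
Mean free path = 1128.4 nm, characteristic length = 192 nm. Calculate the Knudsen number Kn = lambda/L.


Knudsen number Kn = lambda / L
Kn = 1128.4 / 192
Kn = 5.8771

5.8771


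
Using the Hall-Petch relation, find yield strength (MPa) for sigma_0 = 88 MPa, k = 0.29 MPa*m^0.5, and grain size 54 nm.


d = 54 nm = 5.4e-08 m
sqrt(d) = 0.000232379
Hall-Petch contribution = k / sqrt(d) = 0.29 / 0.000232379 = 1248.0 MPa
sigma = sigma_0 + k/sqrt(d) = 88 + 1248.0 = 1336.0 MPa

1336.0


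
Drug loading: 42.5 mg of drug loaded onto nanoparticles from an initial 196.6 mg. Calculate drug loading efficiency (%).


Drug loading efficiency = (drug loaded / drug initial) * 100
DLE = 42.5 / 196.6 * 100
DLE = 0.2162 * 100
DLE = 21.62%

21.62


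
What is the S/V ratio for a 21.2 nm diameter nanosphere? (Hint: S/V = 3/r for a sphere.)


Radius r = 21.2/2 = 10.6 nm
S/V = 3 / r = 3 / 10.6
S/V = 0.283 nm^-1

0.283


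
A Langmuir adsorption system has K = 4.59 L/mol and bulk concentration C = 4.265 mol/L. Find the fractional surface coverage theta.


Langmuir isotherm: theta = K*C / (1 + K*C)
K*C = 4.59 * 4.265 = 19.57635
theta = 19.57635 / (1 + 19.57635) = 19.57635 / 20.57635
theta = 0.9514

0.9514


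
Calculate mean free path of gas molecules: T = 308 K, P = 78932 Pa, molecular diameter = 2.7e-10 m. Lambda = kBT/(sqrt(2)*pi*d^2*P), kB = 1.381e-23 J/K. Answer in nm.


Mean free path: lambda = kB*T / (sqrt(2) * pi * d^2 * P)
lambda = 1.381e-23 * 308 / (sqrt(2) * pi * (2.7e-10)^2 * 78932)
lambda = 1.66379e-07 m
lambda = 166.38 nm

166.38


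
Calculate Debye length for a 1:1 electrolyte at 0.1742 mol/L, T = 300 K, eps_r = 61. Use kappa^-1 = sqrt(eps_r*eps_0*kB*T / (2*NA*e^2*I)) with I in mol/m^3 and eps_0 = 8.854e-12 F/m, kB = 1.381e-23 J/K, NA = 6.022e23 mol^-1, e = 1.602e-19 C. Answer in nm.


Ionic strength I = 0.1742 * 1^2 * 1000 = 174.2 mol/m^3
kappa^-1 = sqrt(61 * 8.854e-12 * 1.381e-23 * 300 / (2 * 6.022e23 * (1.602e-19)^2 * 174.2))
kappa^-1 = 0.645 nm

0.645


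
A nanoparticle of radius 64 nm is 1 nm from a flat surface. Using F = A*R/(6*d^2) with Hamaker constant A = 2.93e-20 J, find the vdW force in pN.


Convert to SI: R = 64 nm = 6.4e-08 m, d = 1 nm = 1e-09 m
F = A * R / (6 * d^2)
F = 2.93e-20 * 6.4e-08 / (6 * (1e-09)^2)
F = 3.12533e-10 N = 312.533 pN

312.533


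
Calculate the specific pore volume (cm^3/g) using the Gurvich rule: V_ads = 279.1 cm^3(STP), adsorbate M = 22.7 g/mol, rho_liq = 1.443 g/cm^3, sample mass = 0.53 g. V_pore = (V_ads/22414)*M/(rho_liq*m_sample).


Moles adsorbed n = V_ads / 22414 = 279.1 / 22414 = 1.245204e-02 mol
Liquid volume V_liq = n * M / rho_liq = 1.245204e-02 * 22.7 / 1.443 = 0.19588 cm^3
Specific pore volume V_pore = V_liq / m_sample = 0.19588 / 0.53
V_pore = 0.3696 cm^3/g

0.3696


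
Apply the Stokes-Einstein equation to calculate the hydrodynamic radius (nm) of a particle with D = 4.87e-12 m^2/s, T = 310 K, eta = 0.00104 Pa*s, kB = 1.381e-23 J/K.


Stokes-Einstein: R = kB*T / (6*pi*eta*D)
R = 1.381e-23 * 310 / (6 * pi * 0.00104 * 4.87e-12)
R = 4.48427e-08 m = 44.84 nm

44.84


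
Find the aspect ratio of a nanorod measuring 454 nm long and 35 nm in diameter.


Aspect ratio AR = length / diameter
AR = 454 / 35
AR = 12.97

12.97


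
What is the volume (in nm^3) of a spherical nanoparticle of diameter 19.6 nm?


Radius r = 19.6/2 = 9.8 nm
Volume V = (4/3) * pi * r^3
V = (4/3) * pi * (9.8)^3
V = 3942.46 nm^3

3942.46


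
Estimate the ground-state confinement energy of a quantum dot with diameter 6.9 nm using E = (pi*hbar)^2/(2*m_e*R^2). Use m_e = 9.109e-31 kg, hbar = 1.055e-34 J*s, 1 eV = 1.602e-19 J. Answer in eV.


Radius R = 6.9/2 = 3.45 nm = 3.45e-09 m
E = (pi * 1.055e-34)^2 / (2 * 9.109e-31 * (3.45e-09)^2)
E(J) = 5.06601e-21
E = E(J) / 1.602e-19 = 0.0316 eV

0.0316


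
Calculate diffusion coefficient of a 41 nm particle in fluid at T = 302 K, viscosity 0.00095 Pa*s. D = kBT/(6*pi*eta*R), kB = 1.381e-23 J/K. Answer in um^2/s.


Radius R = 41/2 = 20.5 nm = 2.05e-08 m
D = kB*T / (6*pi*eta*R)
D = 1.381e-23 * 302 / (6 * pi * 0.00095 * 2.05e-08)
D = 1.13611e-11 m^2/s = 11.361 um^2/s

11.361


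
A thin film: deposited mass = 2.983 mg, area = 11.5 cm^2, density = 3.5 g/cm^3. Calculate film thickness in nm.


Convert: m = 2.983 mg = 2.9830e-06 kg, A = 11.5 cm^2 = 1.1500e-03 m^2, rho = 3.5 g/cm^3 = 3500 kg/m^3
t = m / (A * rho)
t = 2.9830e-06 / (1.1500e-03 * 3500)
t = 7.4112e-07 m = 741.1 nm

741.1


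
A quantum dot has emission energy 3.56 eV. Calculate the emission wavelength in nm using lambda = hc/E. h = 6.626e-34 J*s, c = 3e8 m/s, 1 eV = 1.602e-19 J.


Convert energy: E = 3.56 eV = 3.56 * 1.602e-19 = 5.70312e-19 J
lambda = h*c / E = 6.626e-34 * 3e8 / 5.70312e-19
lambda = 3.48546e-07 m = 348.5 nm

348.5


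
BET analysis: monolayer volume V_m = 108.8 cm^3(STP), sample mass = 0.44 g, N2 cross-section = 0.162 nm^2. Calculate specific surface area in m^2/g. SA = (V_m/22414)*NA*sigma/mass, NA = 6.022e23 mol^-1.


Number of moles in monolayer = V_m / 22414 = 108.8 / 22414 = 0.00485411
Number of molecules = moles * NA = 0.00485411 * 6.022e23
SA = molecules * sigma / mass
SA = (108.8 / 22414) * 6.022e23 * 0.162e-18 / 0.44
SA = 1076.2 m^2/g

1076.2


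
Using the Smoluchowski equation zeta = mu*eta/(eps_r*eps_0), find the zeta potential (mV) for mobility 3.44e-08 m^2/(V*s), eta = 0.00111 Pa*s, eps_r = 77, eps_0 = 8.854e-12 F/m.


Smoluchowski equation: zeta = mu * eta / (eps_r * eps_0)
zeta = 3.44e-08 * 0.00111 / (77 * 8.854e-12)
zeta = 0.056008 V = 56.01 mV

56.01


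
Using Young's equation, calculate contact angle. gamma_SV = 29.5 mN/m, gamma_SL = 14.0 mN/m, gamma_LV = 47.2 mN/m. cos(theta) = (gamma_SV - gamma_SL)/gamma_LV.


cos(theta) = (gamma_SV - gamma_SL) / gamma_LV
cos(theta) = (29.5 - 14.0) / 47.2
cos(theta) = 0.32839
theta = arccos(0.32839) = 70.83 degrees

70.83


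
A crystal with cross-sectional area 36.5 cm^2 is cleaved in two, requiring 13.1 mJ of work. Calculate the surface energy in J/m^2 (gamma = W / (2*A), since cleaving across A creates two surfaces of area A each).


Convert: A = 36.5 cm^2 = 0.00365 m^2, W = 13.1 mJ = 0.0131 J
Cleaving exposes two faces of area A, so total new surface = 2*A and gamma = W / (2*A)
gamma = 0.0131 / (2 * 0.00365)
gamma = 1.795 J/m^2

1.795


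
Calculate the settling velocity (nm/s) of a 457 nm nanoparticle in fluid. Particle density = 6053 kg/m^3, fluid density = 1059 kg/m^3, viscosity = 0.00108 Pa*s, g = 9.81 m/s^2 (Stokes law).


Radius R = 457/2 nm = 2.285e-07 m
Density difference = 6053 - 1059 = 4994 kg/m^3
v = 2 * R^2 * (rho_p - rho_f) * g / (9 * eta)
v = 2 * (2.285e-07)^2 * 4994 * 9.81 / (9 * 0.00108)
v = 5.26325e-07 m/s = 526.3246 nm/s

526.3246


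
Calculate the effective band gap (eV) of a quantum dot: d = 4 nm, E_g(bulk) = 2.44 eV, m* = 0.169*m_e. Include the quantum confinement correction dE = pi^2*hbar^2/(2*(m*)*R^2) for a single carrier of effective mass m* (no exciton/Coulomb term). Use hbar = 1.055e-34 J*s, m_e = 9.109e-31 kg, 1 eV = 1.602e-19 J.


Radius R = 4/2 nm = 2e-09 m
Confinement energy dE = pi^2 * hbar^2 / (2 * m_eff * m_e * R^2)
dE = pi^2 * (1.055e-34)^2 / (2 * 0.169 * 9.109e-31 * (2e-09)^2) J, divided by 1.602e-19 J/eV
dE = 0.5568 eV
Total band gap = E_g(bulk) + dE = 2.44 + 0.5568 = 2.9968 eV

2.9968


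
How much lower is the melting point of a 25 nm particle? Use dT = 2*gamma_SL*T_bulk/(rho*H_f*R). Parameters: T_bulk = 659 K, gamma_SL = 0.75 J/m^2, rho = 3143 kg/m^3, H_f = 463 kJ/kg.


Radius R = 25/2 = 12.5 nm = 1.25e-08 m
Convert H_f = 463 kJ/kg = 463000 J/kg
dT = 2 * gamma_SL * T_bulk / (rho * H_f * R)
dT = 2 * 0.75 * 659 / (3143 * 463000 * 1.25e-08)
dT = 54.3 K

54.3


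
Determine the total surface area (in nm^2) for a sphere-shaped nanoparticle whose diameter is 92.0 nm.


Radius r = 92.0/2 = 46 nm
Surface area SA = 4 * pi * r^2
SA = 4 * pi * (46)^2
SA = 26590.44 nm^2

26590.44


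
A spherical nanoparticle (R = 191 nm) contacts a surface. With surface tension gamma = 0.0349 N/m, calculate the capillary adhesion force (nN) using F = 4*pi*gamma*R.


Convert radius: R = 191 nm = 1.91e-07 m
F = 4 * pi * gamma * R
F = 4 * pi * 0.0349 * 1.91e-07
F = 8.37662e-08 N = 83.7662 nN

83.7662


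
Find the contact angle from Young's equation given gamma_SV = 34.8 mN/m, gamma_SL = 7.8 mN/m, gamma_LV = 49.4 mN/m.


cos(theta) = (gamma_SV - gamma_SL) / gamma_LV
cos(theta) = (34.8 - 7.8) / 49.4
cos(theta) = 0.546559
theta = arccos(0.546559) = 56.87 degrees

56.87


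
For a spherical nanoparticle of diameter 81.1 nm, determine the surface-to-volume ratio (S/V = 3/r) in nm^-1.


Radius r = 81.1/2 = 40.55 nm
S/V = 3 / r = 3 / 40.55
S/V = 0.074 nm^-1

0.074


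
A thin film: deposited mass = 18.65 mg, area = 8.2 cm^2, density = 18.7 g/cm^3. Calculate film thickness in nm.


Convert: m = 18.65 mg = 1.8650e-05 kg, A = 8.2 cm^2 = 8.2000e-04 m^2, rho = 18.7 g/cm^3 = 18700 kg/m^3
t = m / (A * rho)
t = 1.8650e-05 / (8.2000e-04 * 18700)
t = 1.2163e-06 m = 1216.3 nm

1216.3


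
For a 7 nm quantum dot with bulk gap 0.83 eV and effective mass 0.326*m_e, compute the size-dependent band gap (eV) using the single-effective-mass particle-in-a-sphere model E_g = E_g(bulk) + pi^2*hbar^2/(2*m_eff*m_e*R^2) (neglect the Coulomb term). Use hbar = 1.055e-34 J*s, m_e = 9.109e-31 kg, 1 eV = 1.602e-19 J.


Radius R = 7/2 nm = 3.5e-09 m
Confinement energy dE = pi^2 * hbar^2 / (2 * m_eff * m_e * R^2)
dE = pi^2 * (1.055e-34)^2 / (2 * 0.326 * 9.109e-31 * (3.5e-09)^2) J, divided by 1.602e-19 J/eV
dE = 0.0943 eV
Total band gap = E_g(bulk) + dE = 0.83 + 0.0943 = 0.9243 eV

0.9243


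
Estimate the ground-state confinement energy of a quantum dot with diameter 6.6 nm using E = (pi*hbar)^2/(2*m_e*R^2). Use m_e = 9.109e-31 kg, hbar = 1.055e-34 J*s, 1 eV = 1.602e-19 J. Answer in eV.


Radius R = 6.6/2 = 3.3 nm = 3.3e-09 m
E = (pi * 1.055e-34)^2 / (2 * 9.109e-31 * (3.3e-09)^2)
E(J) = 5.53702e-21
E = E(J) / 1.602e-19 = 0.0346 eV

0.0346


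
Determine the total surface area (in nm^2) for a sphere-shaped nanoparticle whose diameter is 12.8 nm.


Radius r = 12.8/2 = 6.4 nm
Surface area SA = 4 * pi * r^2
SA = 4 * pi * (6.4)^2
SA = 514.72 nm^2

514.72


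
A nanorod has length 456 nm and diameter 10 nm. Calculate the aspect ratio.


Aspect ratio AR = length / diameter
AR = 456 / 10
AR = 45.6

45.6


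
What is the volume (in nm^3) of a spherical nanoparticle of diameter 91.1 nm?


Radius r = 91.1/2 = 45.55 nm
Volume V = (4/3) * pi * r^3
V = (4/3) * pi * (45.55)^3
V = 395871.06 nm^3

395871.06


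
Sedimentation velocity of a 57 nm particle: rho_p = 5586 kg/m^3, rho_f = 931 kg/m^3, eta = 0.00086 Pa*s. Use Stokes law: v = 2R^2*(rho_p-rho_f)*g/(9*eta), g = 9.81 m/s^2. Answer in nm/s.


Radius R = 57/2 nm = 2.85e-08 m
Density difference = 5586 - 931 = 4655 kg/m^3
v = 2 * R^2 * (rho_p - rho_f) * g / (9 * eta)
v = 2 * (2.85e-08)^2 * 4655 * 9.81 / (9 * 0.00086)
v = 9.58446e-09 m/s = 9.5845 nm/s

9.5845


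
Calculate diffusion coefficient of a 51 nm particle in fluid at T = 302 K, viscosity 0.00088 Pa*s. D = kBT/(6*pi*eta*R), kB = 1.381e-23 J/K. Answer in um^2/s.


Radius R = 51/2 = 25.5 nm = 2.55e-08 m
D = kB*T / (6*pi*eta*R)
D = 1.381e-23 * 302 / (6 * pi * 0.00088 * 2.55e-08)
D = 9.85999e-12 m^2/s = 9.86 um^2/s

9.86


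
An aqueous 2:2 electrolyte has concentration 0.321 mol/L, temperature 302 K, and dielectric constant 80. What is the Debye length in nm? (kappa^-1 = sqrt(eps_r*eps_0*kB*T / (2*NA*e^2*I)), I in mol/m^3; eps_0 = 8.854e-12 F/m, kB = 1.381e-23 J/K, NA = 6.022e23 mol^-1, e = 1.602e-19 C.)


Ionic strength I = 0.321 * 2^2 * 1000 = 1284 mol/m^3
kappa^-1 = sqrt(80 * 8.854e-12 * 1.381e-23 * 302 / (2 * 6.022e23 * (1.602e-19)^2 * 1284))
kappa^-1 = 0.273 nm

0.273


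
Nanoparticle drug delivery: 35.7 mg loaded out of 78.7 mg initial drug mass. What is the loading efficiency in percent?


Drug loading efficiency = (drug loaded / drug initial) * 100
DLE = 35.7 / 78.7 * 100
DLE = 0.4536 * 100
DLE = 45.36%

45.36


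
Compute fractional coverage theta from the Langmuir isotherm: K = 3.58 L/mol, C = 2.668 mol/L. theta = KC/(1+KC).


Langmuir isotherm: theta = K*C / (1 + K*C)
K*C = 3.58 * 2.668 = 9.55144
theta = 9.55144 / (1 + 9.55144) = 9.55144 / 10.55144
theta = 0.9052

0.9052


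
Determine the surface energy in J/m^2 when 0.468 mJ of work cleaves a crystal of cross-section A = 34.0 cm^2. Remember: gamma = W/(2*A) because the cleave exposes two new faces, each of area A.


Convert: A = 34.0 cm^2 = 0.0034 m^2, W = 0.468 mJ = 0.000468 J
Cleaving exposes two faces of area A, so total new surface = 2*A and gamma = W / (2*A)
gamma = 0.000468 / (2 * 0.0034)
gamma = 0.069 J/m^2

0.069


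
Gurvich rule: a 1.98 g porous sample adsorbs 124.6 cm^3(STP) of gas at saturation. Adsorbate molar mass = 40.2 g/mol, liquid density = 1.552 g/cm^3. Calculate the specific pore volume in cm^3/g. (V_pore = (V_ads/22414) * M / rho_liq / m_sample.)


Moles adsorbed n = V_ads / 22414 = 124.6 / 22414 = 5.559026e-03 mol
Liquid volume V_liq = n * M / rho_liq = 5.559026e-03 * 40.2 / 1.552 = 0.14399 cm^3
Specific pore volume V_pore = V_liq / m_sample = 0.14399 / 1.98
V_pore = 0.0727 cm^3/g

0.0727


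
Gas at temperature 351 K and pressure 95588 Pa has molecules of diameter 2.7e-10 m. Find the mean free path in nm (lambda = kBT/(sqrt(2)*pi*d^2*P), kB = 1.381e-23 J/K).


Mean free path: lambda = kB*T / (sqrt(2) * pi * d^2 * P)
lambda = 1.381e-23 * 351 / (sqrt(2) * pi * (2.7e-10)^2 * 95588)
lambda = 1.56569e-07 m
lambda = 156.57 nm

156.57


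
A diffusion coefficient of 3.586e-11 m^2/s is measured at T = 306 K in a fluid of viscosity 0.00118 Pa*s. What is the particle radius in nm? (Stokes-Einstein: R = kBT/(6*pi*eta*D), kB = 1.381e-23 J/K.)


Stokes-Einstein: R = kB*T / (6*pi*eta*D)
R = 1.381e-23 * 306 / (6 * pi * 0.00118 * 3.586e-11)
R = 5.29812e-09 m = 5.3 nm

5.3


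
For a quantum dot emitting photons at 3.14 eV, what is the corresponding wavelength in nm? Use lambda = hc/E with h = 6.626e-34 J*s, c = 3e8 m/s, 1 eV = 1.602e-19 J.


Convert energy: E = 3.14 eV = 3.14 * 1.602e-19 = 5.03028e-19 J
lambda = h*c / E = 6.626e-34 * 3e8 / 5.03028e-19
lambda = 3.95167e-07 m = 395.2 nm

395.2


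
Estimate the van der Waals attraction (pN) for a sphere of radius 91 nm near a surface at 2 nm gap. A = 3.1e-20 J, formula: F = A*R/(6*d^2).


Convert to SI: R = 91 nm = 9.1e-08 m, d = 2 nm = 2e-09 m
F = A * R / (6 * d^2)
F = 3.1e-20 * 9.1e-08 / (6 * (2e-09)^2)
F = 1.17542e-10 N = 117.542 pN

117.542


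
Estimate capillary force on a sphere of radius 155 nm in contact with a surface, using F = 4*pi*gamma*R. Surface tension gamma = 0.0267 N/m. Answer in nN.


Convert radius: R = 155 nm = 1.55e-07 m
F = 4 * pi * gamma * R
F = 4 * pi * 0.0267 * 1.55e-07
F = 5.20059e-08 N = 52.0059 nN

52.0059


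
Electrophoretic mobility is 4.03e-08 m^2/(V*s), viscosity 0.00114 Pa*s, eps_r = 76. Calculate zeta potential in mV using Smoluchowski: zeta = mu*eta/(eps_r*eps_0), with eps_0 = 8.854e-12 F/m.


Smoluchowski equation: zeta = mu * eta / (eps_r * eps_0)
zeta = 4.03e-08 * 0.00114 / (76 * 8.854e-12)
zeta = 0.068274 V = 68.27 mV

68.27


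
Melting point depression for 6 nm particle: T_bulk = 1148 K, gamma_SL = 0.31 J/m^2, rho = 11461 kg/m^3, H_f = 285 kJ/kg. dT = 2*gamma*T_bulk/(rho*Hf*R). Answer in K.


Radius R = 6/2 = 3 nm = 3e-09 m
Convert H_f = 285 kJ/kg = 285000 J/kg
dT = 2 * gamma_SL * T_bulk / (rho * H_f * R)
dT = 2 * 0.31 * 1148 / (11461 * 285000 * 3e-09)
dT = 72.6 K

72.6


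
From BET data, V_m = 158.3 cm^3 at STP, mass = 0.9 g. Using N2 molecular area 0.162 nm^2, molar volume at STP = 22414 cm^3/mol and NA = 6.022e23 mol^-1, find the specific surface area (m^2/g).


Number of moles in monolayer = V_m / 22414 = 158.3 / 22414 = 0.00706255
Number of molecules = moles * NA = 0.00706255 * 6.022e23
SA = molecules * sigma / mass
SA = (158.3 / 22414) * 6.022e23 * 0.162e-18 / 0.9
SA = 765.6 m^2/g

765.6


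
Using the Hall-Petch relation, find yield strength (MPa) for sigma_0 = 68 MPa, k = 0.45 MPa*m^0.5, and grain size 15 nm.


d = 15 nm = 1.5e-08 m
sqrt(d) = 0.0001224745
Hall-Petch contribution = k / sqrt(d) = 0.45 / 0.0001224745 = 3674.2 MPa
sigma = sigma_0 + k/sqrt(d) = 68 + 3674.2 = 3742.2 MPa

3742.2


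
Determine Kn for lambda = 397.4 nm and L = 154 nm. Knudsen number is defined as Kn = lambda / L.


Knudsen number Kn = lambda / L
Kn = 397.4 / 154
Kn = 2.5805

2.5805


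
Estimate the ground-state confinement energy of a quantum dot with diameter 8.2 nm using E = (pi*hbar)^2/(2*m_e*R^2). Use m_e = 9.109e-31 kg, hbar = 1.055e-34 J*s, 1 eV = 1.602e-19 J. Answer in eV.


Radius R = 8.2/2 = 4.1 nm = 4.1e-09 m
E = (pi * 1.055e-34)^2 / (2 * 9.109e-31 * (4.1e-09)^2)
E(J) = 3.58704e-21
E = E(J) / 1.602e-19 = 0.0224 eV

0.0224


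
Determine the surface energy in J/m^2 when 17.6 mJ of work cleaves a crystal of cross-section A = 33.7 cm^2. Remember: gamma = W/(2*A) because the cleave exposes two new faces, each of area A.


Convert: A = 33.7 cm^2 = 0.00337 m^2, W = 17.6 mJ = 0.0176 J
Cleaving exposes two faces of area A, so total new surface = 2*A and gamma = W / (2*A)
gamma = 0.0176 / (2 * 0.00337)
gamma = 2.611 J/m^2

2.611


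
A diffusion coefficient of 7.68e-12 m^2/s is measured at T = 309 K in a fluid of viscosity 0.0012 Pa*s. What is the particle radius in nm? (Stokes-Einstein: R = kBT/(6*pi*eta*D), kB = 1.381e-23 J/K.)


Stokes-Einstein: R = kB*T / (6*pi*eta*D)
R = 1.381e-23 * 309 / (6 * pi * 0.0012 * 7.68e-12)
R = 2.45645e-08 m = 24.56 nm

24.56


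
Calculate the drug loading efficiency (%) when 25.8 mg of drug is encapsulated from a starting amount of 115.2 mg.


Drug loading efficiency = (drug loaded / drug initial) * 100
DLE = 25.8 / 115.2 * 100
DLE = 0.224 * 100
DLE = 22.4%

22.4


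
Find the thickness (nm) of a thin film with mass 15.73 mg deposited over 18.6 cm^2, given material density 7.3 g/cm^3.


Convert: m = 15.73 mg = 1.5730e-05 kg, A = 18.6 cm^2 = 1.8600e-03 m^2, rho = 7.3 g/cm^3 = 7300 kg/m^3
t = m / (A * rho)
t = 1.5730e-05 / (1.8600e-03 * 7300)
t = 1.1585e-06 m = 1158.5 nm

1158.5


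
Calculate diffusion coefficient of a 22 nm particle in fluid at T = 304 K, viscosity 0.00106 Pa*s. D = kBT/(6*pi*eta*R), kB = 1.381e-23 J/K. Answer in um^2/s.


Radius R = 22/2 = 11 nm = 1.1e-08 m
D = kB*T / (6*pi*eta*R)
D = 1.381e-23 * 304 / (6 * pi * 0.00106 * 1.1e-08)
D = 1.91015e-11 m^2/s = 19.102 um^2/s

19.102


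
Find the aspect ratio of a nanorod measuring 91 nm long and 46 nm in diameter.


Aspect ratio AR = length / diameter
AR = 91 / 46
AR = 1.98

1.98


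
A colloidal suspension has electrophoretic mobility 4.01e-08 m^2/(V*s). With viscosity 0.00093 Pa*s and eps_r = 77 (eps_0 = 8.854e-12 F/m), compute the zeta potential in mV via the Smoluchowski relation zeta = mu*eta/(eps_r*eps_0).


Smoluchowski equation: zeta = mu * eta / (eps_r * eps_0)
zeta = 4.01e-08 * 0.00093 / (77 * 8.854e-12)
zeta = 0.054701 V = 54.7 mV

54.7


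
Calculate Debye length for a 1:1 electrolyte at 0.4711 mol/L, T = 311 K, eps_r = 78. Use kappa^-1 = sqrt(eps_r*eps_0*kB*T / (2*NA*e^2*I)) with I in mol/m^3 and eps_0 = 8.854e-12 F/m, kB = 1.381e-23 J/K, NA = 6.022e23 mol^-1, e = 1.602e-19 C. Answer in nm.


Ionic strength I = 0.4711 * 1^2 * 1000 = 471.1 mol/m^3
kappa^-1 = sqrt(78 * 8.854e-12 * 1.381e-23 * 311 / (2 * 6.022e23 * (1.602e-19)^2 * 471.1))
kappa^-1 = 0.451 nm

0.451


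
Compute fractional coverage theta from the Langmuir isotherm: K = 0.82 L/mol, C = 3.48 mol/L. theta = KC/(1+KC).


Langmuir isotherm: theta = K*C / (1 + K*C)
K*C = 0.82 * 3.48 = 2.8536
theta = 2.8536 / (1 + 2.8536) = 2.8536 / 3.8536
theta = 0.7405

0.7405


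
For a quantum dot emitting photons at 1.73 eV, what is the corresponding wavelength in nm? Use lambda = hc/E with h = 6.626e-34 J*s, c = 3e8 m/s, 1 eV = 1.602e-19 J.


Convert energy: E = 1.73 eV = 1.73 * 1.602e-19 = 2.77146e-19 J
lambda = h*c / E = 6.626e-34 * 3e8 / 2.77146e-19
lambda = 7.17239e-07 m = 717.2 nm

717.2


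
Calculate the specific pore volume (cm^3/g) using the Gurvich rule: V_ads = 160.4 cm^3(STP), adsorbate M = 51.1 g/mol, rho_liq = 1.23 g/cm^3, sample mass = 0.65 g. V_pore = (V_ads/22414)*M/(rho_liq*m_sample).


Moles adsorbed n = V_ads / 22414 = 160.4 / 22414 = 7.156242e-03 mol
Liquid volume V_liq = n * M / rho_liq = 7.156242e-03 * 51.1 / 1.23 = 0.29730 cm^3
Specific pore volume V_pore = V_liq / m_sample = 0.29730 / 0.65
V_pore = 0.4574 cm^3/g

0.4574


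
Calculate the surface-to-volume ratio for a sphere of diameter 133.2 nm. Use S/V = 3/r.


Radius r = 133.2/2 = 66.6 nm
S/V = 3 / r = 3 / 66.6
S/V = 0.045 nm^-1

0.045


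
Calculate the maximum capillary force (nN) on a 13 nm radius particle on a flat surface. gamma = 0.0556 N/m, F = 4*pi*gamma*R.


Convert radius: R = 13 nm = 1.3e-08 m
F = 4 * pi * gamma * R
F = 4 * pi * 0.0556 * 1.3e-08
F = 9.08297e-09 N = 9.083 nN

9.083


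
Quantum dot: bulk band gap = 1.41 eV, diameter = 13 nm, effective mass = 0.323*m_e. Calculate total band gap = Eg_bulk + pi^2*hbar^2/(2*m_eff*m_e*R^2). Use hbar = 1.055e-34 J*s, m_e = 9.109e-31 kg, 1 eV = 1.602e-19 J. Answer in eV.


Radius R = 13/2 nm = 6.5e-09 m
Confinement energy dE = pi^2 * hbar^2 / (2 * m_eff * m_e * R^2)
dE = pi^2 * (1.055e-34)^2 / (2 * 0.323 * 9.109e-31 * (6.5e-09)^2) J, divided by 1.602e-19 J/eV
dE = 0.0276 eV
Total band gap = E_g(bulk) + dE = 1.41 + 0.0276 = 1.4376 eV

1.4376


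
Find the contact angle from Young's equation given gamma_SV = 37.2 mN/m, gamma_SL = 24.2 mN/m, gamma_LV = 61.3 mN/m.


cos(theta) = (gamma_SV - gamma_SL) / gamma_LV
cos(theta) = (37.2 - 24.2) / 61.3
cos(theta) = 0.212072
theta = arccos(0.212072) = 77.76 degrees

77.76


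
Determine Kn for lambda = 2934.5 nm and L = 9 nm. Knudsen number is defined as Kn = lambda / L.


Knudsen number Kn = lambda / L
Kn = 2934.5 / 9
Kn = 326.0556

326.0556


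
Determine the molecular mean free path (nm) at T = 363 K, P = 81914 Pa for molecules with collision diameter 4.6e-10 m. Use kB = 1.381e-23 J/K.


Mean free path: lambda = kB*T / (sqrt(2) * pi * d^2 * P)
lambda = 1.381e-23 * 363 / (sqrt(2) * pi * (4.6e-10)^2 * 81914)
lambda = 6.50971e-08 m
lambda = 65.1 nm

65.1


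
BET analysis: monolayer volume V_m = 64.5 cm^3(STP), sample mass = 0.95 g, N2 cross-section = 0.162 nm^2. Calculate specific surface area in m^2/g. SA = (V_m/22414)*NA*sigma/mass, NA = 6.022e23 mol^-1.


Number of moles in monolayer = V_m / 22414 = 64.5 / 22414 = 0.00287767
Number of molecules = moles * NA = 0.00287767 * 6.022e23
SA = molecules * sigma / mass
SA = (64.5 / 22414) * 6.022e23 * 0.162e-18 / 0.95
SA = 295.5 m^2/g

295.5


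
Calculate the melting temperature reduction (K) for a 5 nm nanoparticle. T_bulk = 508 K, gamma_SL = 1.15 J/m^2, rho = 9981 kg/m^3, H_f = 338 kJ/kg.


Radius R = 5/2 = 2.5 nm = 2.5e-09 m
Convert H_f = 338 kJ/kg = 338000 J/kg
dT = 2 * gamma_SL * T_bulk / (rho * H_f * R)
dT = 2 * 1.15 * 508 / (9981 * 338000 * 2.5e-09)
dT = 138.5 K

138.5


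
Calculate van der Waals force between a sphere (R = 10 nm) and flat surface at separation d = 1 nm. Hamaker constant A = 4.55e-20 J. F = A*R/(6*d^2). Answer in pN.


Convert to SI: R = 10 nm = 1e-08 m, d = 1 nm = 1e-09 m
F = A * R / (6 * d^2)
F = 4.55e-20 * 1e-08 / (6 * (1e-09)^2)
F = 7.58333e-11 N = 75.833 pN

75.833


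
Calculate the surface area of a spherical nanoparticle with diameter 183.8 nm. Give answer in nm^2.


Radius r = 183.8/2 = 91.9 nm
Surface area SA = 4 * pi * r^2
SA = 4 * pi * (91.9)^2
SA = 106130.67 nm^2

106130.67


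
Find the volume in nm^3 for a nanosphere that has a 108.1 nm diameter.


Radius r = 108.1/2 = 54.05 nm
Volume V = (4/3) * pi * r^3
V = (4/3) * pi * (54.05)^3
V = 661417.53 nm^3

661417.53


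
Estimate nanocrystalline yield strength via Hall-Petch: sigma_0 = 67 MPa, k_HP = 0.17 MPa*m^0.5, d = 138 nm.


d = 138 nm = 1.38e-07 m
sqrt(d) = 0.0003714835
Hall-Petch contribution = k / sqrt(d) = 0.17 / 0.0003714835 = 457.6 MPa
sigma = sigma_0 + k/sqrt(d) = 67 + 457.6 = 524.6 MPa

524.6


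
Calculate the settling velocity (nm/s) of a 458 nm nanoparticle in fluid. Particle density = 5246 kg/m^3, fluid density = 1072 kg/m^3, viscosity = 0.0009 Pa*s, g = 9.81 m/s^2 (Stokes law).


Radius R = 458/2 nm = 2.29e-07 m
Density difference = 5246 - 1072 = 4174 kg/m^3
v = 2 * R^2 * (rho_p - rho_f) * g / (9 * eta)
v = 2 * (2.29e-07)^2 * 4174 * 9.81 / (9 * 0.0009)
v = 5.30197e-07 m/s = 530.1972 nm/s

530.1972


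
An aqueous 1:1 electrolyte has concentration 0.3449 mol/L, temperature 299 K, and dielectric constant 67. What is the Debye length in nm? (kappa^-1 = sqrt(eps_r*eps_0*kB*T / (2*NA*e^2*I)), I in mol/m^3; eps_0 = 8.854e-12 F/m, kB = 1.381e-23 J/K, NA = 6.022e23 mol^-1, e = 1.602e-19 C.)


Ionic strength I = 0.3449 * 1^2 * 1000 = 344.9 mol/m^3
kappa^-1 = sqrt(67 * 8.854e-12 * 1.381e-23 * 299 / (2 * 6.022e23 * (1.602e-19)^2 * 344.9))
kappa^-1 = 0.479 nm

0.479


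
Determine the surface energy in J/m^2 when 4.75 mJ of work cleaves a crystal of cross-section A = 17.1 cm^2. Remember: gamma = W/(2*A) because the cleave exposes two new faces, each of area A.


Convert: A = 17.1 cm^2 = 0.00171 m^2, W = 4.75 mJ = 0.00475 J
Cleaving exposes two faces of area A, so total new surface = 2*A and gamma = W / (2*A)
gamma = 0.00475 / (2 * 0.00171)
gamma = 1.389 J/m^2

1.389


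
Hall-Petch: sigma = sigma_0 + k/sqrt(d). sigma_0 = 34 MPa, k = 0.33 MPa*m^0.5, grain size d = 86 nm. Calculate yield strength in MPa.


d = 86 nm = 8.6e-08 m
sqrt(d) = 0.0002932576
Hall-Petch contribution = k / sqrt(d) = 0.33 / 0.0002932576 = 1125.3 MPa
sigma = sigma_0 + k/sqrt(d) = 34 + 1125.3 = 1159.3 MPa

1159.3


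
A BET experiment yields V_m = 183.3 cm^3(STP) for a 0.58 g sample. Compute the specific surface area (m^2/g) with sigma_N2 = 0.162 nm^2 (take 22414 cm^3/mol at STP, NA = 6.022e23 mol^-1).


Number of moles in monolayer = V_m / 22414 = 183.3 / 22414 = 0.00817792
Number of molecules = moles * NA = 0.00817792 * 6.022e23
SA = molecules * sigma / mass
SA = (183.3 / 22414) * 6.022e23 * 0.162e-18 / 0.58
SA = 1375.5 m^2/g

1375.5


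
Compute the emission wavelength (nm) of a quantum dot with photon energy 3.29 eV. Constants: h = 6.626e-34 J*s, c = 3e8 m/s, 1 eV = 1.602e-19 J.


Convert energy: E = 3.29 eV = 3.29 * 1.602e-19 = 5.27058e-19 J
lambda = h*c / E = 6.626e-34 * 3e8 / 5.27058e-19
lambda = 3.7715e-07 m = 377.2 nm

377.2


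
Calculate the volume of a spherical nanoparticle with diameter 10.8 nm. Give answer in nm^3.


Radius r = 10.8/2 = 5.4 nm
Volume V = (4/3) * pi * r^3
V = (4/3) * pi * (5.4)^3
V = 659.58 nm^3

659.58


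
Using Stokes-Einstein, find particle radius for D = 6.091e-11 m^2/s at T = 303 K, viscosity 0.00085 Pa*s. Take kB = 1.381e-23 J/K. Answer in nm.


Stokes-Einstein: R = kB*T / (6*pi*eta*D)
R = 1.381e-23 * 303 / (6 * pi * 0.00085 * 6.091e-11)
R = 4.28773e-09 m = 4.29 nm

4.29


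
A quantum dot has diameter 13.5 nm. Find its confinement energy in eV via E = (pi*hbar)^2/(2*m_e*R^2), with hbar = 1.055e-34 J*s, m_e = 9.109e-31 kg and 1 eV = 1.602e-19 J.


Radius R = 13.5/2 = 6.75 nm = 6.75e-09 m
E = (pi * 1.055e-34)^2 / (2 * 9.109e-31 * (6.75e-09)^2)
E(J) = 1.32342e-21
E = E(J) / 1.602e-19 = 0.0083 eV

0.0083


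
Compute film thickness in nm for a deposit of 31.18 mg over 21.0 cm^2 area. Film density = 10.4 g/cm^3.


Convert: m = 31.18 mg = 3.1180e-05 kg, A = 21.0 cm^2 = 2.1000e-03 m^2, rho = 10.4 g/cm^3 = 10400 kg/m^3
t = m / (A * rho)
t = 3.1180e-05 / (2.1000e-03 * 10400)
t = 1.4277e-06 m = 1427.7 nm

1427.7


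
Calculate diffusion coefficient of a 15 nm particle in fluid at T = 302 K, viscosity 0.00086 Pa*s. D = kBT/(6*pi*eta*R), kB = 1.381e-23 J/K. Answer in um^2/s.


Radius R = 15/2 = 7.5 nm = 7.5e-09 m
D = kB*T / (6*pi*eta*R)
D = 1.381e-23 * 302 / (6 * pi * 0.00086 * 7.5e-09)
D = 3.43036e-11 m^2/s = 34.304 um^2/s

34.304


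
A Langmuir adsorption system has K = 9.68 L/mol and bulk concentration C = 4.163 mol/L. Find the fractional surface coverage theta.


Langmuir isotherm: theta = K*C / (1 + K*C)
K*C = 9.68 * 4.163 = 40.29784
theta = 40.29784 / (1 + 40.29784) = 40.29784 / 41.29784
theta = 0.9758

0.9758


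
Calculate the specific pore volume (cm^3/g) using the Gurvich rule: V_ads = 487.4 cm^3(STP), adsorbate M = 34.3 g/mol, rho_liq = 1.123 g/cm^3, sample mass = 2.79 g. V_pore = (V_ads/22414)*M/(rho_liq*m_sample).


Moles adsorbed n = V_ads / 22414 = 487.4 / 22414 = 2.174534e-02 mol
Liquid volume V_liq = n * M / rho_liq = 2.174534e-02 * 34.3 / 1.123 = 0.66417 cm^3
Specific pore volume V_pore = V_liq / m_sample = 0.66417 / 2.79
V_pore = 0.2381 cm^3/g

0.2381


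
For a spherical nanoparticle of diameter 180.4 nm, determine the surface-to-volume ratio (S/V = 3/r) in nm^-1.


Radius r = 180.4/2 = 90.2 nm
S/V = 3 / r = 3 / 90.2
S/V = 0.0333 nm^-1

0.0333


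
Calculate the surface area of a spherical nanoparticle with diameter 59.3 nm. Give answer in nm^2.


Radius r = 59.3/2 = 29.65 nm
Surface area SA = 4 * pi * r^2
SA = 4 * pi * (29.65)^2
SA = 11047.38 nm^2

11047.38


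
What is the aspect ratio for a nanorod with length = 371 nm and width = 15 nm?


Aspect ratio AR = length / diameter
AR = 371 / 15
AR = 24.73

24.73


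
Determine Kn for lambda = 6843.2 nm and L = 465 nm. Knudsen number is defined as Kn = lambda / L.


Knudsen number Kn = lambda / L
Kn = 6843.2 / 465
Kn = 14.7166

14.7166


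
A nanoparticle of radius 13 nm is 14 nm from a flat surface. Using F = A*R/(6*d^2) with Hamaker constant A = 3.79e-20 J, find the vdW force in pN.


Convert to SI: R = 13 nm = 1.3e-08 m, d = 14 nm = 1.4e-08 m
F = A * R / (6 * d^2)
F = 3.79e-20 * 1.3e-08 / (6 * (1.4e-08)^2)
F = 4.18963e-13 N = 0.419 pN

0.419
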